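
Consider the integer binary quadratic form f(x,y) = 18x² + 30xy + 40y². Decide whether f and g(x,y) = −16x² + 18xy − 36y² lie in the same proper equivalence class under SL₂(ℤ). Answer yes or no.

D₁ = -1980, D₂ = -1980
f: translate: b→-6 (≡30 mod 36), so (18,30,40)→(18,-6,28)
f: reduced (well bottom): (18,-6,28) with a≤c, −a<b≤a
g is negative-definite; reduce −g:
−g: translate: b→14 (≡-18 mod 32), so (16,-18,36)→(16,14,34)
−g: reduced (well bottom): (16,14,34) with a≤c, −a<b≤a
flip sign back: reduced form of g is (-16,-14,-34)
reduced forms (18, -6, 28) vs (-16, -14, -34) ⇒ inequivalent

no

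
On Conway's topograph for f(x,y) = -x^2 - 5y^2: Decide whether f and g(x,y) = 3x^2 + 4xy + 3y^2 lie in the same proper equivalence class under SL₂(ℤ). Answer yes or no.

D₁ = -20, D₂ = -20
f is negative-definite; reduce −f:
−f: reduced (well bottom): (1,0,5) with a≤c, −a<b≤a
flip sign back: reduced form of f is (-1,0,-5)
g: translate: b→-2 (≡4 mod 6), so (3,4,3)→(3,-2,2)
g: flip: (3,-2,2)→(2,2,3)
g: reduced (well bottom): (2,2,3) with a≤c, −a<b≤a
reduced forms (-1, 0, -5) vs (2, 2, 3) ⇒ inequivalent

no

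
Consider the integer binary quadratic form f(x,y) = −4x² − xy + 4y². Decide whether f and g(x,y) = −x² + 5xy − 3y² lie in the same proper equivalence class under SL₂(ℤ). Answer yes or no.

D₁ = 65, D₂ = 13
discriminants differ ⇒ not SL₂(ℤ)-equivalent

no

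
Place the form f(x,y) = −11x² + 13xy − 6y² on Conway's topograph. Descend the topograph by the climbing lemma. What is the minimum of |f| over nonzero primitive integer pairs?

translate: b→9 (≡-13 mod 22), so (11,-13,6)→(11,9,4)
flip: (11,9,4)→(4,-9,11)
translate: b→-1 (≡-9 mod 8), so (4,-9,11)→(4,-1,6)
reduced (well bottom): (4,-1,6) with a≤c, −a<b≤a
well minimum |f| = |-4| = 4 (negative-definite)

4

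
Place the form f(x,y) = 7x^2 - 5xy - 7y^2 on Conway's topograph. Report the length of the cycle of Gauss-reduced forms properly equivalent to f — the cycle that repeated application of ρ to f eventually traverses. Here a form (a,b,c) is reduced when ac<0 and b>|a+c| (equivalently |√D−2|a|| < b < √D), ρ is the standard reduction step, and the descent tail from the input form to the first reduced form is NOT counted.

D = 221, ⌊√D⌋ = 14
descent: ρ → (-7,5,7)  [lands on river]
river: ρ → (7,9,-5)
river: ρ → (-5,11,5)
river: ρ → (5,9,-7)
ρ-cycle length = 4 (tail of 1 descent step not counted)

4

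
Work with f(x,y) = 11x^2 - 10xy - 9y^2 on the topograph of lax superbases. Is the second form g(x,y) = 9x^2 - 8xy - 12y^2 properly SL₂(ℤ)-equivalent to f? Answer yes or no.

D₁ = 496, D₂ = 496
river cycle of f (length 16): (-9, 10, 11), (11, 12, -8), (-8, 20, 3), (3, 22, -1), (-1, 22, 3), (3, 20, -8), (-8, 12, 11), (11, 10, -9), (-9, 8, 12), (12, 16, -5), … (6 more)
river cycle of g (length 16): (-12, 8, 9), (9, 10, -11), (-11, 12, 8), (8, 20, -3), (-3, 22, 1), (1, 22, -3), (-3, 20, 8), (8, 12, -11), (-11, 10, 9), (9, 8, -12), … (6 more)
cycles differ ⇒ inequivalent

no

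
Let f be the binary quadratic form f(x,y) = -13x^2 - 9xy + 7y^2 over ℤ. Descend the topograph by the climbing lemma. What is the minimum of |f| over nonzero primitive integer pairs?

descent: ρ → (7,9,-13)  [lands on river]
river: ρ → (-13,17,3)
river: ρ → (3,19,-7)
river: ρ → (-7,9,13)
river: ρ → (13,17,-3)
river: ρ → (-3,19,7)
closes: descent 1, river 6
min |a| on river = 3

3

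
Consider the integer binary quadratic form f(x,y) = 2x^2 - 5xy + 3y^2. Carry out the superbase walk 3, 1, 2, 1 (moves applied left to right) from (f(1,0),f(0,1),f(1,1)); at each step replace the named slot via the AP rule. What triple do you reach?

start (2,3,0) = (f(1,0),f(0,1),f(1,1))
replace slot 3: 2·(2+3) − 0 = 10 → (2,3,10)
replace slot 1: 2·(3+10) − 2 = 24 → (24,3,10)
replace slot 2: 2·(24+10) − 3 = 65 → (24,65,10)
replace slot 1: 2·(65+10) − 24 = 126 → (126,65,10)

126,65,10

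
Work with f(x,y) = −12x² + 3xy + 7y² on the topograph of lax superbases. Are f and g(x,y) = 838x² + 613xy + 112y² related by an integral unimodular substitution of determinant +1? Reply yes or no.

D₁ = 345, D₂ = 345
river cycle of f (length 10): (7, 11, -8), (-8, 5, 10), (10, 15, -3), (-3, 15, 10), (10, 5, -8), (-8, 11, 7), (7, 17, -2), (-2, 15, 15), (15, 15, -2), (-2, 17, 7)
river cycle of g (length 10): (7, 11, -8), (-8, 5, 10), (10, 15, -3), (-3, 15, 10), (10, 5, -8), (-8, 11, 7), (7, 17, -2), (-2, 15, 15), (15, 15, -2), (-2, 17, 7)
cycles coincide ⇒ equivalent

yes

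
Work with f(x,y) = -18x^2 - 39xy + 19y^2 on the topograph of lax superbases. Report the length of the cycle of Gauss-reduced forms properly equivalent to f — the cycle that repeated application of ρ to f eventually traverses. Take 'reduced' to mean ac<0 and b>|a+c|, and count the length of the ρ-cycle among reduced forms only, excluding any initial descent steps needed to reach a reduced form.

D = 2889, ⌊√D⌋ = 53
descent: ρ → (19,39,-18)  [lands on river]
river: ρ → (-18,33,25)
river: ρ → (25,17,-26)
river: ρ → (-26,35,16)
river: ρ → (16,29,-32)
river: ρ → (-32,35,13)
river: ρ → (13,43,-20)
river: ρ → (-20,37,19)
ρ-cycle length = 8 (tail of 1 descent step not counted)

8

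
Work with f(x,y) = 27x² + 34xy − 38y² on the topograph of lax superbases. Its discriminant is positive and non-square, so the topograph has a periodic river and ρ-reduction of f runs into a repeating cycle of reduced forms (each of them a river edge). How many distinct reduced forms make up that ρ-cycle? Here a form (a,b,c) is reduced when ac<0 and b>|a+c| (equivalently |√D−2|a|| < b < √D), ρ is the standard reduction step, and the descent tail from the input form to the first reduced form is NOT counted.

D = 5260, ⌊√D⌋ = 72
river: ρ → (-38,42,23)
river: ρ → (23,50,-30)
river: ρ → (-30,70,3)
river: ρ → (3,68,-53)
river: ρ → (-53,38,18)
river: ρ → (18,70,-5)
river: ρ → (-5,70,18)
river: ρ → (18,38,-53)
river: ρ → (-53,68,3)
river: ρ → (3,70,-30)
river: ρ → (-30,50,23)
river: ρ → (23,42,-38)
river: ρ → (-38,34,27)
river: ρ → (27,20,-45)
river: ρ → (-45,70,2)
river: ρ → (2,70,-45)
river: ρ → (-45,20,27)
river: ρ → (27,34,-38)
ρ-cycle length = 18 (tail of 0 descent steps not counted)

18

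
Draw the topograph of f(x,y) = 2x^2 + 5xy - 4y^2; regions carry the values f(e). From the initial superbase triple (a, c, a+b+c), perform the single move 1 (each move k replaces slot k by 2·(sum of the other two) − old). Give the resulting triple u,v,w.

start (2,-4,3) = (f(1,0),f(0,1),f(1,1))
replace slot 1: 2·((-4)+3) − 2 = -4 → (-4,-4,3)

-4,-4,3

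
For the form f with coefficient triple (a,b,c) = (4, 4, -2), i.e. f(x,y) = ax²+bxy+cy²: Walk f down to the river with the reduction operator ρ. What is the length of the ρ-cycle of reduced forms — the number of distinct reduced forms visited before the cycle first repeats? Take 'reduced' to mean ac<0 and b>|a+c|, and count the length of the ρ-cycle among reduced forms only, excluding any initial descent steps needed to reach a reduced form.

D = 48, ⌊√D⌋ = 6
river: ρ → (-2,4,4)
river: ρ → (4,4,-2)
ρ-cycle length = 2 (tail of 0 descent steps not counted)

2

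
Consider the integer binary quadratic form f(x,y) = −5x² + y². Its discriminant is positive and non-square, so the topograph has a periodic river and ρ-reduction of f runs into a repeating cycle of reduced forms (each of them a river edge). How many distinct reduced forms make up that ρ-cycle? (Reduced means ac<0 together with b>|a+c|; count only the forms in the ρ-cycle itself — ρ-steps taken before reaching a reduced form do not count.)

D = 20, ⌊√D⌋ = 4
descent: ρ → (1,4,-1)  [lands on river]
river: ρ → (-1,4,1)
ρ-cycle length = 2 (tail of 1 descent step not counted)

2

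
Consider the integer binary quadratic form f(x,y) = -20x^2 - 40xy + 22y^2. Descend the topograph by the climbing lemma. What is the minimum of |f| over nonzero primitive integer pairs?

descent: ρ → (22,40,-20)  [lands on river]
river: ρ → (-20,40,22)
river: ρ → (22,48,-12)
river: ρ → (-12,48,22)
closes: descent 1, river 4
min |a| on river = 12

12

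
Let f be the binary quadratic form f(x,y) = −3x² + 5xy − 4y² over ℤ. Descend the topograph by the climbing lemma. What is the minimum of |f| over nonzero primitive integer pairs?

translate: b→1 (≡-5 mod 6), so (3,-5,4)→(3,1,2)
flip: (3,1,2)→(2,-1,3)
reduced (well bottom): (2,-1,3) with a≤c, −a<b≤a
well minimum |f| = |-2| = 2 (negative-definite)

2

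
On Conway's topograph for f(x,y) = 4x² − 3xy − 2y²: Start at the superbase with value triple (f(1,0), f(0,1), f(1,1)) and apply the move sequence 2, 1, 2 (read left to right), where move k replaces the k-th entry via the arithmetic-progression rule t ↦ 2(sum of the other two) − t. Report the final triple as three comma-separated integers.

start (4,-2,-1) = (f(1,0),f(0,1),f(1,1))
replace slot 2: 2·(4+(-1)) − (-2) = 8 → (4,8,-1)
replace slot 1: 2·(8+(-1)) − 4 = 10 → (10,8,-1)
replace slot 2: 2·(10+(-1)) − 8 = 10 → (10,10,-1)

10,10,-1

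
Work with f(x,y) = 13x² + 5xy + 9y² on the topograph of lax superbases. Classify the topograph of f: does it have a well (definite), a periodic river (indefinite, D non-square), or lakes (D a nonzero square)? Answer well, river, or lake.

D = b²−4ac = 5² − 4·13·9 = -443
D < 0 ⇒ definite ⇒ every region one sign ⇒ single well

well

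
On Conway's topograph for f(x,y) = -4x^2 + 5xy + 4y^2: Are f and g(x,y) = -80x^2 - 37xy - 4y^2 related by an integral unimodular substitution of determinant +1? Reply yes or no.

D₁ = 89, D₂ = 89
river cycle of f (length 14): (4, 3, -5), (-5, 7, 2), (2, 9, -1), (-1, 9, 2), (2, 7, -5), (-5, 3, 4), (4, 5, -4), (-4, 3, 5), (5, 7, -2), (-2, 9, 1), … (4 more)
river cycle of g (length 14): (-4, 5, 4), (4, 3, -5), (-5, 7, 2), (2, 9, -1), (-1, 9, 2), (2, 7, -5), (-5, 3, 4), (4, 5, -4), (-4, 3, 5), (5, 7, -2), … (4 more)
cycles coincide ⇒ equivalent

yes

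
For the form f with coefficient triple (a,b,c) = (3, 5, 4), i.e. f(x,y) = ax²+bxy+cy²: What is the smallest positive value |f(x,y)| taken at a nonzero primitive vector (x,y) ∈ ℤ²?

translate: b→-1 (≡5 mod 6), so (3,5,4)→(3,-1,2)
flip: (3,-1,2)→(2,1,3)
reduced (well bottom): (2,1,3) with a≤c, −a<b≤a
well minimum = a = 2

2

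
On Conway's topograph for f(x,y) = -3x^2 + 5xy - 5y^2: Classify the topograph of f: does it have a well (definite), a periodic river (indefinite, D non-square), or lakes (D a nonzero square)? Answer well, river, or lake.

D = b²−4ac = 5² − 4·(-3)·(-5) = -35
D < 0 ⇒ definite ⇒ every region one sign ⇒ single well

well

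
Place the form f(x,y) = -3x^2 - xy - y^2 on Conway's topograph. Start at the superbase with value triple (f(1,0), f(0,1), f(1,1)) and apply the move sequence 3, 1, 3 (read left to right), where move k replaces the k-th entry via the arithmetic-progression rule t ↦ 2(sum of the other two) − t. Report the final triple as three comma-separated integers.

start (-3,-1,-5) = (f(1,0),f(0,1),f(1,1))
replace slot 3: 2·((-3)+(-1)) − (-5) = -3 → (-3,-1,-3)
replace slot 1: 2·((-1)+(-3)) − (-3) = -5 → (-5,-1,-3)
replace slot 3: 2·((-5)+(-1)) − (-3) = -9 → (-5,-1,-9)

-5,-1,-9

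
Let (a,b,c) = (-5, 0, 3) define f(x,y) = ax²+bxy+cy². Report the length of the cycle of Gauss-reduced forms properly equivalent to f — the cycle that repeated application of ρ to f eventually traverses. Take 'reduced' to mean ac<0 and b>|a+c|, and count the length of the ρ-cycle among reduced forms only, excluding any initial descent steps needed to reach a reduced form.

D = 60, ⌊√D⌋ = 7
descent: ρ → (3,6,-2)  [lands on river]
river: ρ → (-2,6,3)
ρ-cycle length = 2 (tail of 1 descent step not counted)

2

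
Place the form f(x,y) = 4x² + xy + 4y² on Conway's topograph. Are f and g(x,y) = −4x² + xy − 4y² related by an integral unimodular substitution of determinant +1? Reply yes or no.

D₁ = -63, D₂ = -63
f: reduced (well bottom): (4,1,4) with a≤c, −a<b≤a
g is negative-definite; reduce −g:
−g: flip: (4,-1,4)→(4,1,4)
−g: reduced (well bottom): (4,1,4) with a≤c, −a<b≤a
flip sign back: reduced form of g is (-4,-1,-4)
reduced forms (4, 1, 4) vs (-4, -1, -4) ⇒ inequivalent

no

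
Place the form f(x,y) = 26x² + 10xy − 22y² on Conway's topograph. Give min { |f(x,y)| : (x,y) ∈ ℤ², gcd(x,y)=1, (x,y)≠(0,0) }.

river: ρ → (-22,34,14)
river: ρ → (14,22,-34)
river: ρ → (-34,46,2)
river: ρ → (2,46,-34)
river: ρ → (-34,22,14)
river: ρ → (14,34,-22)
river: ρ → (-22,10,26)
river: ρ → (26,42,-6)
river: ρ → (-6,42,26)
river: ρ → (26,10,-22)
closes: descent 0, river 10
min |a| on river = 2

2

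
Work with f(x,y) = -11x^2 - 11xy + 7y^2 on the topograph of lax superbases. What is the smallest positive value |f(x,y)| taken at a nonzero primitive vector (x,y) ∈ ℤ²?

descent: ρ → (7,11,-11)  [lands on river]
river: ρ → (-11,11,7)
river: ρ → (7,17,-5)
river: ρ → (-5,13,13)
river: ρ → (13,13,-5)
river: ρ → (-5,17,7)
closes: descent 1, river 6
min |a| on river = 5

5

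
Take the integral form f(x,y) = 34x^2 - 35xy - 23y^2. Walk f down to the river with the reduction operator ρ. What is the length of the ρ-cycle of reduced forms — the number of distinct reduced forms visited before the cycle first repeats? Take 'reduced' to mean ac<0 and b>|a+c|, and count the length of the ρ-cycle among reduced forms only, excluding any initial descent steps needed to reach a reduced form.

D = 4353, ⌊√D⌋ = 65
descent: ρ → (-23,35,34)  [lands on river]
river: ρ → (34,33,-24)
river: ρ → (-24,63,4)
river: ρ → (4,65,-8)
river: ρ → (-8,63,12)
river: ρ → (12,57,-23)
ρ-cycle length = 6 (tail of 1 descent step not counted)

6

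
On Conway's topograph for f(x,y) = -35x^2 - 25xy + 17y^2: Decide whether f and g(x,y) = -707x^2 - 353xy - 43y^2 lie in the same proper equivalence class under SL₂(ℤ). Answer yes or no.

D₁ = 3005, D₂ = 3005
river cycle of f (length 6): (17, 25, -35), (-35, 45, 7), (7, 53, -7), (-7, 45, 35), (35, 25, -17), (-17, 43, 17)
river cycle of g (length 6): (17, 25, -35), (-35, 45, 7), (7, 53, -7), (-7, 45, 35), (35, 25, -17), (-17, 43, 17)
cycles coincide ⇒ equivalent

yes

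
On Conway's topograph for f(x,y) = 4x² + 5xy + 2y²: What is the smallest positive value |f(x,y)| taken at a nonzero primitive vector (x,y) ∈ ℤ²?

translate: b→-3 (≡5 mod 8), so (4,5,2)→(4,-3,1)
flip: (4,-3,1)→(1,3,4)
translate: b→1 (≡3 mod 2), so (1,3,4)→(1,1,2)
reduced (well bottom): (1,1,2) with a≤c, −a<b≤a
well minimum = a = 1

1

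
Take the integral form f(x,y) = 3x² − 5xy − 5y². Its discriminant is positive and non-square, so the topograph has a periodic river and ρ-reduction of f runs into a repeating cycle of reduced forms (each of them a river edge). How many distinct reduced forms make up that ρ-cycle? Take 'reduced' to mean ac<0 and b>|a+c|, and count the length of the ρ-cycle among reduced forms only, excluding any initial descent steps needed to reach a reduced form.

D = 85, ⌊√D⌋ = 9
descent: ρ → (-5,5,3)  [lands on river]
river: ρ → (3,7,-3)
river: ρ → (-3,5,5)
river: ρ → (5,5,-3)
river: ρ → (-3,7,3)
river: ρ → (3,5,-5)
ρ-cycle length = 6 (tail of 1 descent step not counted)

6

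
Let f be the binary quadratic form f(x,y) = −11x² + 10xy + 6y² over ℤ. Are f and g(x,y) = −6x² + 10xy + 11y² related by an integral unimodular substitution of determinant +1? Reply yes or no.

D₁ = 364, D₂ = 364
river cycle of f (length 8): (6, 14, -7), (-7, 14, 6), (6, 10, -11), (-11, 12, 5), (5, 18, -2), (-2, 18, 5), (5, 12, -11), (-11, 10, 6)
river cycle of g (length 8): (11, 12, -5), (-5, 18, 2), (2, 18, -5), (-5, 12, 11), (11, 10, -6), (-6, 14, 7), (7, 14, -6), (-6, 10, 11)
cycles differ ⇒ inequivalent

no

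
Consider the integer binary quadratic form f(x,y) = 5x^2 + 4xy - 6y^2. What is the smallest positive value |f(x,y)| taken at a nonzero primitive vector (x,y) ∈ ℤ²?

river: ρ → (-6,8,3)
river: ρ → (3,10,-3)
river: ρ → (-3,8,6)
river: ρ → (6,4,-5)
river: ρ → (-5,6,5)
river: ρ → (5,4,-6)
closes: descent 0, river 6
min |a| on river = 3

3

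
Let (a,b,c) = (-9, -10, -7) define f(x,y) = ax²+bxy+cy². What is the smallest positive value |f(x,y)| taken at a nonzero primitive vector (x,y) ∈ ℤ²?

translate: b→-8 (≡10 mod 18), so (9,10,7)→(9,-8,6)
flip: (9,-8,6)→(6,8,9)
translate: b→-4 (≡8 mod 12), so (6,8,9)→(6,-4,7)
reduced (well bottom): (6,-4,7) with a≤c, −a<b≤a
well minimum |f| = |-6| = 6 (negative-definite)

6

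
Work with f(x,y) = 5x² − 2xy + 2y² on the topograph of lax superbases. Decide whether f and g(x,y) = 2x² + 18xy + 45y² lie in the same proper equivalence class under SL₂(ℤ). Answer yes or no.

D₁ = -36, D₂ = -36
f: flip: (5,-2,2)→(2,2,5)
f: reduced (well bottom): (2,2,5) with a≤c, −a<b≤a
g: translate: b→2 (≡18 mod 4), so (2,18,45)→(2,2,5)
g: reduced (well bottom): (2,2,5) with a≤c, −a<b≤a
reduced forms (2, 2, 5) vs (2, 2, 5) ⇒ equivalent

yes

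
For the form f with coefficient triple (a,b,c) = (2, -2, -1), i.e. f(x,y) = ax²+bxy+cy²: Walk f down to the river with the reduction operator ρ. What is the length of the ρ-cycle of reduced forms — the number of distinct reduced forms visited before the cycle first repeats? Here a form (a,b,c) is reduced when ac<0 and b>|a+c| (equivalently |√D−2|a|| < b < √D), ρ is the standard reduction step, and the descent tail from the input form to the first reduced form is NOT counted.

D = 12, ⌊√D⌋ = 3
descent: ρ → (-1,2,2)  [lands on river]
river: ρ → (2,2,-1)
ρ-cycle length = 2 (tail of 1 descent step not counted)

2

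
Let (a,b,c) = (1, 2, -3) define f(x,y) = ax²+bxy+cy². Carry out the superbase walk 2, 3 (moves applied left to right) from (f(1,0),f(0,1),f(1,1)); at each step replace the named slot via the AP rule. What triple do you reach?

start (1,-3,0) = (f(1,0),f(0,1),f(1,1))
replace slot 2: 2·(1+0) − (-3) = 5 → (1,5,0)
replace slot 3: 2·(1+5) − 0 = 12 → (1,5,12)

1,5,12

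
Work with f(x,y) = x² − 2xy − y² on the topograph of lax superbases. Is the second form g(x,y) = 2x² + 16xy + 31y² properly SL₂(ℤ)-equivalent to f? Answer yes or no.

D₁ = 8, D₂ = 8
river cycle of f (length 2): (-1, 2, 1), (1, 2, -1)
river cycle of g (length 2): (-1, 2, 1), (1, 2, -1)
cycles coincide ⇒ equivalent

yes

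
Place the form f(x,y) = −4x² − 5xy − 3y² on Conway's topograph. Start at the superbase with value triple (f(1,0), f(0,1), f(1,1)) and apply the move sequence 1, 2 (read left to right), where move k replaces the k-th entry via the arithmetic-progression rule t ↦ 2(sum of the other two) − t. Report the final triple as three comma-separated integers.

start (-4,-3,-12) = (f(1,0),f(0,1),f(1,1))
replace slot 1: 2·((-3)+(-12)) − (-4) = -26 → (-26,-3,-12)
replace slot 2: 2·((-26)+(-12)) − (-3) = -73 → (-26,-73,-12)

-26,-73,-12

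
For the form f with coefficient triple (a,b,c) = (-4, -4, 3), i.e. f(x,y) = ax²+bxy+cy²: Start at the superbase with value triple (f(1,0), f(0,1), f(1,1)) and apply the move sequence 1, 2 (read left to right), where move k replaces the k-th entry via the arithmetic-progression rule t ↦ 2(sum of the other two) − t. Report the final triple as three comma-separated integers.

start (-4,3,-5) = (f(1,0),f(0,1),f(1,1))
replace slot 1: 2·(3+(-5)) − (-4) = 0 → (0,3,-5)
replace slot 2: 2·(0+(-5)) − 3 = -13 → (0,-13,-5)

0,-13,-5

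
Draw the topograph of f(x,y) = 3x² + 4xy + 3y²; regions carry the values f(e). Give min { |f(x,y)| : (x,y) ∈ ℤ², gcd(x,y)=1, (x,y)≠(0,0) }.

translate: b→-2 (≡4 mod 6), so (3,4,3)→(3,-2,2)
flip: (3,-2,2)→(2,2,3)
reduced (well bottom): (2,2,3) with a≤c, −a<b≤a
well minimum = a = 2

2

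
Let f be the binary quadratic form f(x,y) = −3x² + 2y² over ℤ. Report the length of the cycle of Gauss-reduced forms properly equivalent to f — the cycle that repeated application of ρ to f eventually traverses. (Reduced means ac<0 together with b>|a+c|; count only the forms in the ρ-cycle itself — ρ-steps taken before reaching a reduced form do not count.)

D = 24, ⌊√D⌋ = 4
descent: ρ → (2,4,-1)  [lands on river]
river: ρ → (-1,4,2)
ρ-cycle length = 2 (tail of 1 descent step not counted)

2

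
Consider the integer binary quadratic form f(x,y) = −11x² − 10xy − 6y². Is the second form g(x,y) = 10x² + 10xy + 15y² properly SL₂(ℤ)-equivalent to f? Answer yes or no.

D₁ = -164, D₂ = -500
discriminants differ ⇒ not SL₂(ℤ)-equivalent

no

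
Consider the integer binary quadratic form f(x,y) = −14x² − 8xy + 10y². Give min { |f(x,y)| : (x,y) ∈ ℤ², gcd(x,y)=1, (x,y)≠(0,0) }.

descent: ρ → (10,8,-14)  [lands on river]
river: ρ → (-14,20,4)
river: ρ → (4,20,-14)
river: ρ → (-14,8,10)
river: ρ → (10,12,-12)
river: ρ → (-12,12,10)
closes: descent 1, river 6
min |a| on river = 4

4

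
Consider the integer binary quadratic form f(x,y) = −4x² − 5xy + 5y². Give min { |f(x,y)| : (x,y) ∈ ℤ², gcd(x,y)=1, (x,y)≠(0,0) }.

descent: ρ → (5,5,-4)  [lands on river]
river: ρ → (-4,3,6)
river: ρ → (6,9,-1)
river: ρ → (-1,9,6)
river: ρ → (6,3,-4)
river: ρ → (-4,5,5)
closes: descent 1, river 6
min |a| on river = 1

1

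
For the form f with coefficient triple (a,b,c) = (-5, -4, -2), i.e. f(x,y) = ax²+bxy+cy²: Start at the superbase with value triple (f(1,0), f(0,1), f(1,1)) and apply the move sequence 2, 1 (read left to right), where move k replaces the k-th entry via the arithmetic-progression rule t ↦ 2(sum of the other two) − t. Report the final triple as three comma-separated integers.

start (-5,-2,-11) = (f(1,0),f(0,1),f(1,1))
replace slot 2: 2·((-5)+(-11)) − (-2) = -30 → (-5,-30,-11)
replace slot 1: 2·((-30)+(-11)) − (-5) = -77 → (-77,-30,-11)

-77,-30,-11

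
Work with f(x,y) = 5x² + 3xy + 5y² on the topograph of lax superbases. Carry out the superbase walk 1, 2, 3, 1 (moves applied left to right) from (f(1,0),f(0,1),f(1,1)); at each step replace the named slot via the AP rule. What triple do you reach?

start (5,5,13) = (f(1,0),f(0,1),f(1,1))
replace slot 1: 2·(5+13) − 5 = 31 → (31,5,13)
replace slot 2: 2·(31+13) − 5 = 83 → (31,83,13)
replace slot 3: 2·(31+83) − 13 = 215 → (31,83,215)
replace slot 1: 2·(83+215) − 31 = 565 → (565,83,215)

565,83,215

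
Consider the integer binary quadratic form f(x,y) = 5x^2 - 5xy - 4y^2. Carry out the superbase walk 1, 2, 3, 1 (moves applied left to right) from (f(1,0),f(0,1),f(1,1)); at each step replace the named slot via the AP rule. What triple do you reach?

start (5,-4,-4) = (f(1,0),f(0,1),f(1,1))
replace slot 1: 2·((-4)+(-4)) − 5 = -21 → (-21,-4,-4)
replace slot 2: 2·((-21)+(-4)) − (-4) = -46 → (-21,-46,-4)
replace slot 3: 2·((-21)+(-46)) − (-4) = -130 → (-21,-46,-130)
replace slot 1: 2·((-46)+(-130)) − (-21) = -331 → (-331,-46,-130)

-331,-46,-130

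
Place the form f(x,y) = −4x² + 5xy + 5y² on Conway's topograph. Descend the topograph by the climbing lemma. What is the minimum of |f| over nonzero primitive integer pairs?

river: ρ → (5,5,-4)
river: ρ → (-4,3,6)
river: ρ → (6,9,-1)
river: ρ → (-1,9,6)
river: ρ → (6,3,-4)
river: ρ → (-4,5,5)
closes: descent 0, river 6
min |a| on river = 1

1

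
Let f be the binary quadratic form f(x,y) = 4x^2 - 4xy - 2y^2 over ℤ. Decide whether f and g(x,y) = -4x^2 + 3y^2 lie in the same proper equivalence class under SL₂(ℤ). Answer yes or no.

D₁ = 48, D₂ = 48
river cycle of f (length 2): (-2, 4, 4), (4, 4, -2)
river cycle of g (length 2): (3, 6, -1), (-1, 6, 3)
cycles differ ⇒ inequivalent

no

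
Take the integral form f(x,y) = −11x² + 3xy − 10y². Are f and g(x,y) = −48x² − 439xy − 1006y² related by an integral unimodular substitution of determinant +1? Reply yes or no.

D₁ = -431, D₂ = -431
f is negative-definite; reduce −f:
−f: flip: (11,-3,10)→(10,3,11)
−f: reduced (well bottom): (10,3,11) with a≤c, −a<b≤a
flip sign back: reduced form of f is (-10,-3,-11)
g is negative-definite; reduce −g:
−g: translate: b→-41 (≡439 mod 96), so (48,439,1006)→(48,-41,11)
−g: flip: (48,-41,11)→(11,41,48)
−g: translate: b→-3 (≡41 mod 22), so (11,41,48)→(11,-3,10)
−g: flip: (11,-3,10)→(10,3,11)
−g: reduced (well bottom): (10,3,11) with a≤c, −a<b≤a
flip sign back: reduced form of g is (-10,-3,-11)
reduced forms (-10, -3, -11) vs (-10, -3, -11) ⇒ equivalent

yes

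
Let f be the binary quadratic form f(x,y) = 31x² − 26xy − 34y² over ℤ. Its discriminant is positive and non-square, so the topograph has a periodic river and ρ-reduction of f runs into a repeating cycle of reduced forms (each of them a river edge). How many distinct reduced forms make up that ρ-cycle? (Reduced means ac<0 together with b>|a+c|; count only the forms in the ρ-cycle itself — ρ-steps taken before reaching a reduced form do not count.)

D = 4892, ⌊√D⌋ = 69
descent: ρ → (-34,26,31)  [lands on river]
river: ρ → (31,36,-29)
river: ρ → (-29,22,38)
river: ρ → (38,54,-13)
river: ρ → (-13,50,46)
river: ρ → (46,42,-17)
river: ρ → (-17,60,19)
river: ρ → (19,54,-26)
river: ρ → (-26,50,23)
river: ρ → (23,42,-34)
ρ-cycle length = 10 (tail of 1 descent step not counted)

10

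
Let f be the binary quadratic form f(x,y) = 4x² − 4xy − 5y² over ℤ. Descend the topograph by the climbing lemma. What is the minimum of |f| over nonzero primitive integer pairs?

descent: ρ → (-5,4,4)  [lands on river]
river: ρ → (4,4,-5)
river: ρ → (-5,6,3)
river: ρ → (3,6,-5)
closes: descent 1, river 4
min |a| on river = 3

3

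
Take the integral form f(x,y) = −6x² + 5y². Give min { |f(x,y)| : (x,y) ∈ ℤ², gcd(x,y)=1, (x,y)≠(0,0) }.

descent: ρ → (5,10,-1)  [lands on river]
river: ρ → (-1,10,5)
closes: descent 1, river 2
min |a| on river = 1

1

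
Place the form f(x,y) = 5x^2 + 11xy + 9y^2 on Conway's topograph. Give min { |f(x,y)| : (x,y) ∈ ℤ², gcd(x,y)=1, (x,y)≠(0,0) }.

translate: b→1 (≡11 mod 10), so (5,11,9)→(5,1,3)
flip: (5,1,3)→(3,-1,5)
reduced (well bottom): (3,-1,5) with a≤c, −a<b≤a
well minimum = a = 3

3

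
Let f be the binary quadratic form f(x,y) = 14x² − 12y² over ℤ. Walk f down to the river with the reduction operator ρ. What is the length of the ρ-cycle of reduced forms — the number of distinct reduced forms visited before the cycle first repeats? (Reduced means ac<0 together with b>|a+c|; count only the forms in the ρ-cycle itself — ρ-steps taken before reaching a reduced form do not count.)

D = 672, ⌊√D⌋ = 25
descent: ρ → (-12,24,2)  [lands on river]
river: ρ → (2,24,-12)
ρ-cycle length = 2 (tail of 1 descent step not counted)

2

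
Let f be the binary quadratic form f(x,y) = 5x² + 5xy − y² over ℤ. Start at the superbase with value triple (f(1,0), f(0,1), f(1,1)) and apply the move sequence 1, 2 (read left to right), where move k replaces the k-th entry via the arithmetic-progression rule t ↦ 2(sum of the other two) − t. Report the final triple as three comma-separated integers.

start (5,-1,9) = (f(1,0),f(0,1),f(1,1))
replace slot 1: 2·((-1)+9) − 5 = 11 → (11,-1,9)
replace slot 2: 2·(11+9) − (-1) = 41 → (11,41,9)

11,41,9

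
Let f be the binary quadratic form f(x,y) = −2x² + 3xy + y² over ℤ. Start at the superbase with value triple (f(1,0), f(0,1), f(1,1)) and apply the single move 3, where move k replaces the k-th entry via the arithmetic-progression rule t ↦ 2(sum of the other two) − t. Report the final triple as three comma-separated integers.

start (-2,1,2) = (f(1,0),f(0,1),f(1,1))
replace slot 3: 2·((-2)+1) − 2 = -4 → (-2,1,-4)

-2,1,-4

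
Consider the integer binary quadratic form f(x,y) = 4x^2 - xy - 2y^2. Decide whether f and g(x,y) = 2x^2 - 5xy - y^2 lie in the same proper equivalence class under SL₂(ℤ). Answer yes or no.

D₁ = 33, D₂ = 33
river cycle of f (length 4): (-2, 5, 1), (1, 5, -2), (-2, 3, 3), (3, 3, -2)
river cycle of g (length 4): (-1, 5, 2), (2, 3, -3), (-3, 3, 2), (2, 5, -1)
cycles differ ⇒ inequivalent

no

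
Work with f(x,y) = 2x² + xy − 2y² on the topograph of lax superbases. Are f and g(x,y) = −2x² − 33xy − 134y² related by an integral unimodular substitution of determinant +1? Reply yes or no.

D₁ = 17, D₂ = 17
river cycle of f (length 6): (-2, 3, 1), (1, 3, -2), (-2, 1, 2), (2, 3, -1), (-1, 3, 2), (2, 1, -2)
river cycle of g (length 6): (-2, 3, 1), (1, 3, -2), (-2, 1, 2), (2, 3, -1), (-1, 3, 2), (2, 1, -2)
cycles coincide ⇒ equivalent

yes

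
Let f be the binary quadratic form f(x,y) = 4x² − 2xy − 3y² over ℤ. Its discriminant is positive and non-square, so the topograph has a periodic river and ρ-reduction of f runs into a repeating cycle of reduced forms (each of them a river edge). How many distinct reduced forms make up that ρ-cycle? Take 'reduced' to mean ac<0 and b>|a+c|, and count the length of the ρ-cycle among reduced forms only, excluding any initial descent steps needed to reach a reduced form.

D = 52, ⌊√D⌋ = 7
descent: ρ → (-3,2,4)  [lands on river]
river: ρ → (4,6,-1)
river: ρ → (-1,6,4)
river: ρ → (4,2,-3)
river: ρ → (-3,4,3)
river: ρ → (3,2,-4)
river: ρ → (-4,6,1)
river: ρ → (1,6,-4)
river: ρ → (-4,2,3)
river: ρ → (3,4,-3)
ρ-cycle length = 10 (tail of 1 descent step not counted)

10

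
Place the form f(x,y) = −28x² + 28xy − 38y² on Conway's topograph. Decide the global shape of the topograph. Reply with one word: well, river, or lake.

D = b²−4ac = 28² − 4·(-28)·(-38) = -3472
D < 0 ⇒ definite ⇒ every region one sign ⇒ single well

well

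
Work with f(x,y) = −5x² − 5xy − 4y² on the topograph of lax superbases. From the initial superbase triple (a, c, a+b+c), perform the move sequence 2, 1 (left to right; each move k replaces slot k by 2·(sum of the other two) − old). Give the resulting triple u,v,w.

start (-5,-4,-14) = (f(1,0),f(0,1),f(1,1))
replace slot 2: 2·((-5)+(-14)) − (-4) = -34 → (-5,-34,-14)
replace slot 1: 2·((-34)+(-14)) − (-5) = -91 → (-91,-34,-14)

-91,-34,-14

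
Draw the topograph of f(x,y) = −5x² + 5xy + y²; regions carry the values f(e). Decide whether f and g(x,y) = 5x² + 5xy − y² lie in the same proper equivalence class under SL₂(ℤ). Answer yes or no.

D₁ = 45, D₂ = 45
river cycle of f (length 2): (1, 5, -5), (-5, 5, 1)
river cycle of g (length 2): (-1, 5, 5), (5, 5, -1)
cycles differ ⇒ inequivalent

no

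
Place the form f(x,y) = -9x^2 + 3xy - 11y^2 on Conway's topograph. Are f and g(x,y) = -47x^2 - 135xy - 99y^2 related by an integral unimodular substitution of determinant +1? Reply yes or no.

D₁ = -387, D₂ = -387
f is negative-definite; reduce −f:
−f: reduced (well bottom): (9,-3,11) with a≤c, −a<b≤a
flip sign back: reduced form of f is (-9,3,-11)
g is negative-definite; reduce −g:
−g: translate: b→41 (≡135 mod 94), so (47,135,99)→(47,41,11)
−g: flip: (47,41,11)→(11,-41,47)
−g: translate: b→3 (≡-41 mod 22), so (11,-41,47)→(11,3,9)
−g: flip: (11,3,9)→(9,-3,11)
−g: reduced (well bottom): (9,-3,11) with a≤c, −a<b≤a
flip sign back: reduced form of g is (-9,3,-11)
reduced forms (-9, 3, -11) vs (-9, 3, -11) ⇒ equivalent

yes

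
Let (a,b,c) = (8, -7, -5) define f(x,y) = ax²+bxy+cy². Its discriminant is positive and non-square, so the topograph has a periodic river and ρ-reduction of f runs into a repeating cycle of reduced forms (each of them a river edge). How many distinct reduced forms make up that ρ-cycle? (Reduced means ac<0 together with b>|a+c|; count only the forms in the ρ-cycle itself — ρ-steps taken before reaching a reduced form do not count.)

D = 209, ⌊√D⌋ = 14
descent: ρ → (-5,7,8)  [lands on river]
river: ρ → (8,9,-4)
river: ρ → (-4,7,10)
river: ρ → (10,13,-1)
river: ρ → (-1,13,10)
river: ρ → (10,7,-4)
river: ρ → (-4,9,8)
river: ρ → (8,7,-5)
river: ρ → (-5,13,2)
river: ρ → (2,11,-11)
river: ρ → (-11,11,2)
river: ρ → (2,13,-5)
ρ-cycle length = 12 (tail of 1 descent step not counted)

12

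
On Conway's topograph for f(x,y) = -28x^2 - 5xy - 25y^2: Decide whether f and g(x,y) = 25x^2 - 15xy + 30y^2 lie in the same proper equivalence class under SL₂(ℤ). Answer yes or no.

D₁ = -2775, D₂ = -2775
f is negative-definite; reduce −f:
−f: flip: (28,5,25)→(25,-5,28)
−f: reduced (well bottom): (25,-5,28) with a≤c, −a<b≤a
flip sign back: reduced form of f is (-25,5,-28)
g: reduced (well bottom): (25,-15,30) with a≤c, −a<b≤a
reduced forms (-25, 5, -28) vs (25, -15, 30) ⇒ inequivalent

no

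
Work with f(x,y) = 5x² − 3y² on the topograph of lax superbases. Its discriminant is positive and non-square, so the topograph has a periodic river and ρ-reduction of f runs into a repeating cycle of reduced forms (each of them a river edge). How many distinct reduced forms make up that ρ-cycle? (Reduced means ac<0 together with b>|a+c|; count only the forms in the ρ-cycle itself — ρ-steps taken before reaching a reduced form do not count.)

D = 60, ⌊√D⌋ = 7
descent: ρ → (-3,6,2)  [lands on river]
river: ρ → (2,6,-3)
ρ-cycle length = 2 (tail of 1 descent step not counted)

2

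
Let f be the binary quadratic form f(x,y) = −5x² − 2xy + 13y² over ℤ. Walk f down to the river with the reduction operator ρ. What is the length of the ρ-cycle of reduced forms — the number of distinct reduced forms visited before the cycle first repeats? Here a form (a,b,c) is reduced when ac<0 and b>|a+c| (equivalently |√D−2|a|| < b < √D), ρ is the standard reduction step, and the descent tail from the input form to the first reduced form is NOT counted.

D = 264, ⌊√D⌋ = 16
descent: ρ → (13,2,-5)
descent: ρ → (-5,8,10)  [lands on river]
river: ρ → (10,12,-3)
river: ρ → (-3,12,10)
river: ρ → (10,8,-5)
river: ρ → (-5,12,6)
river: ρ → (6,12,-5)
ρ-cycle length = 6 (tail of 2 descent steps not counted)

6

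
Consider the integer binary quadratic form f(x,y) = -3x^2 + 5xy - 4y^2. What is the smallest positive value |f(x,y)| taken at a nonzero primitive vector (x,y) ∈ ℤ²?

translate: b→1 (≡-5 mod 6), so (3,-5,4)→(3,1,2)
flip: (3,1,2)→(2,-1,3)
reduced (well bottom): (2,-1,3) with a≤c, −a<b≤a
well minimum |f| = |-2| = 2 (negative-definite)

2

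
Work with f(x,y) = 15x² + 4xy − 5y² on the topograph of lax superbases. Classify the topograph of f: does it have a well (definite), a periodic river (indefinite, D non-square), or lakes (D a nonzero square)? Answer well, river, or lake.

D = b²−4ac = 4² − 4·15·(-5) = 316
D > 0 non-square ⇒ indefinite ⇒ periodic river

river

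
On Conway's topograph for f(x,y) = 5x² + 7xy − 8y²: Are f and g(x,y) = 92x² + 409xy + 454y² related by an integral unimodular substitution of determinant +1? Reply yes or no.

D₁ = 209, D₂ = 209
river cycle of f (length 12): (-8, 9, 4), (4, 7, -10), (-10, 13, 1), (1, 13, -10), (-10, 7, 4), (4, 9, -8), (-8, 7, 5), (5, 13, -2), (-2, 11, 11), (11, 11, -2), … (2 more)
river cycle of g (length 12): (4, 7, -10), (-10, 13, 1), (1, 13, -10), (-10, 7, 4), (4, 9, -8), (-8, 7, 5), (5, 13, -2), (-2, 11, 11), (11, 11, -2), (-2, 13, 5), … (2 more)
cycles coincide ⇒ equivalent

yes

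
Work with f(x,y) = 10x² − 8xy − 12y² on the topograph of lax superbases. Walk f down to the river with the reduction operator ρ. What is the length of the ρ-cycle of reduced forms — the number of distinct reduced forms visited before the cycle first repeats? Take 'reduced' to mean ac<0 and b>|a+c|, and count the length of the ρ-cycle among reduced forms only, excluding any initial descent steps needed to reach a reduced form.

D = 544, ⌊√D⌋ = 23
descent: ρ → (-12,8,10)  [lands on river]
river: ρ → (10,12,-10)
river: ρ → (-10,8,12)
river: ρ → (12,16,-6)
river: ρ → (-6,20,6)
river: ρ → (6,16,-12)
ρ-cycle length = 6 (tail of 1 descent step not counted)

6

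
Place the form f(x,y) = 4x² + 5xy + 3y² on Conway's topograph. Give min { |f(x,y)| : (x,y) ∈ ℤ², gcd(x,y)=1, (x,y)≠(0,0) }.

translate: b→-3 (≡5 mod 8), so (4,5,3)→(4,-3,2)
flip: (4,-3,2)→(2,3,4)
translate: b→-1 (≡3 mod 4), so (2,3,4)→(2,-1,3)
reduced (well bottom): (2,-1,3) with a≤c, −a<b≤a
well minimum = a = 2

2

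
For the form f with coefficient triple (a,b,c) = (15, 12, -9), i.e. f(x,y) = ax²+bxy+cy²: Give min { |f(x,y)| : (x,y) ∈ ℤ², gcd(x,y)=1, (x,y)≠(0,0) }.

river: ρ → (-9,24,3)
river: ρ → (3,24,-9)
river: ρ → (-9,12,15)
river: ρ → (15,18,-6)
river: ρ → (-6,18,15)
river: ρ → (15,12,-9)
closes: descent 0, river 6
min |a| on river = 3

3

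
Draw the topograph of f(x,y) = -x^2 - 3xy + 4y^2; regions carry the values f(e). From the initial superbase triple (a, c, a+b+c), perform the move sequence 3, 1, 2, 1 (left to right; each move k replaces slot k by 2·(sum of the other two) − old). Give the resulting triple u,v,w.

start (-1,4,0) = (f(1,0),f(0,1),f(1,1))
replace slot 3: 2·((-1)+4) − 0 = 6 → (-1,4,6)
replace slot 1: 2·(4+6) − (-1) = 21 → (21,4,6)
replace slot 2: 2·(21+6) − 4 = 50 → (21,50,6)
replace slot 1: 2·(50+6) − 21 = 91 → (91,50,6)

91,50,6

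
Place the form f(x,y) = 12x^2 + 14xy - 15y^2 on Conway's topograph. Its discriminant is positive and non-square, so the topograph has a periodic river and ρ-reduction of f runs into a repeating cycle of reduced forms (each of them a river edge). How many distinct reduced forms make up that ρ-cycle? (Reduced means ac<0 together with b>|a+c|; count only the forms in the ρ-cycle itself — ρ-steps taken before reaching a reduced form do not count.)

D = 916, ⌊√D⌋ = 30
river: ρ → (-15,16,11)
river: ρ → (11,28,-3)
river: ρ → (-3,26,20)
river: ρ → (20,14,-9)
river: ρ → (-9,22,12)
river: ρ → (12,26,-5)
river: ρ → (-5,24,17)
river: ρ → (17,10,-12)
river: ρ → (-12,14,15)
river: ρ → (15,16,-11)
river: ρ → (-11,28,3)
river: ρ → (3,26,-20)
river: ρ → (-20,14,9)
river: ρ → (9,22,-12)
river: ρ → (-12,26,5)
river: ρ → (5,24,-17)
river: ρ → (-17,10,12)
river: ρ → (12,14,-15)
ρ-cycle length = 18 (tail of 0 descent steps not counted)

18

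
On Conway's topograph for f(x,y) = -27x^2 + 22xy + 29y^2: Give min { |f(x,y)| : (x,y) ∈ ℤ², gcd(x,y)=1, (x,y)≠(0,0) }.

river: ρ → (29,36,-20)
river: ρ → (-20,44,21)
river: ρ → (21,40,-24)
river: ρ → (-24,56,5)
river: ρ → (5,54,-35)
river: ρ → (-35,16,24)
river: ρ → (24,32,-27)
river: ρ → (-27,22,29)
closes: descent 0, river 8
min |a| on river = 5

5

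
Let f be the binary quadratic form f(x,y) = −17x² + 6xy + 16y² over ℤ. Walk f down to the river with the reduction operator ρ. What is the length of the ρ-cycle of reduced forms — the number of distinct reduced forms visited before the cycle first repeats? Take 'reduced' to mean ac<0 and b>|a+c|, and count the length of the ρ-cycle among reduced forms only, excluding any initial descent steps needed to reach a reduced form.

D = 1124, ⌊√D⌋ = 33
river: ρ → (16,26,-7)
river: ρ → (-7,30,8)
river: ρ → (8,18,-25)
river: ρ → (-25,32,1)
river: ρ → (1,32,-25)
river: ρ → (-25,18,8)
river: ρ → (8,30,-7)
river: ρ → (-7,26,16)
river: ρ → (16,6,-17)
river: ρ → (-17,28,5)
river: ρ → (5,32,-5)
river: ρ → (-5,28,17)
river: ρ → (17,6,-16)
river: ρ → (-16,26,7)
river: ρ → (7,30,-8)
river: ρ → (-8,18,25)
river: ρ → (25,32,-1)
river: ρ → (-1,32,25)
river: ρ → (25,18,-8)
river: ρ → (-8,30,7)
river: ρ → (7,26,-16)
river: ρ → (-16,6,17)
river: ρ → (17,28,-5)
river: ρ → (-5,32,5)
river: ρ → (5,28,-17)
river: ρ → (-17,6,16)
ρ-cycle length = 26 (tail of 0 descent steps not counted)

26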